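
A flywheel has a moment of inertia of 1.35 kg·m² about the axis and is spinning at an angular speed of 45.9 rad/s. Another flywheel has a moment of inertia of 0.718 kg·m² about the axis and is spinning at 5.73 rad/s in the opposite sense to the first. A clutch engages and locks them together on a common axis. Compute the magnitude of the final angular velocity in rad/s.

|ω_f| ≈ 28.0 rad/s

The coupling torques are internal; angular momentum about the shared axis is conserved.
Taking A's sense as positive: L = (1.350)(45.9) − (0.7180)(5.73) = 57.85 kg·m²·rad/s.
Combined I = 1.350 + 0.7180 = 2.068 kg·m².
ω_f = L / I = 57.85 / 2.068 = 27.97 rad/s.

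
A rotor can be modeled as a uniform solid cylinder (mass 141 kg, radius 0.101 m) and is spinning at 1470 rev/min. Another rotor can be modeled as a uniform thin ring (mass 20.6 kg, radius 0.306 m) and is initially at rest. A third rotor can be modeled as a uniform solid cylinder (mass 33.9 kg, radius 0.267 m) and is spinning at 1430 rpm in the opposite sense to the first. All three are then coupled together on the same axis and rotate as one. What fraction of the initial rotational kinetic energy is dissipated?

fraction ≈ 0.971

No external torque acts about the common axis, so total angular momentum is conserved.
Moments of inertia: I_A = ½(141)(0.101)² = 0.7192 kg·m²; I_B = (20.6)(0.306)² = 1.929 kg·m²; I_C = ½(33.9)(0.267)² = 1.208 kg·m².
Taking A's sense as positive: L = (0.7192)(1470) − (1.208)(1430) = -670.8 kg·m²·rpm.
Combined I = 0.7192 + 1.929 + 1.208 = 3.856 kg·m².
ω_f = L / I = -670.8 / 3.856 = -173.9 rpm.
KE_i = ½ΣIω² = 22070 J; KE_f = ½(3.856)(18.21)² = 639.7 J.
Fraction dissipated = (KE_i − KE_f)/KE_i = 0.9710.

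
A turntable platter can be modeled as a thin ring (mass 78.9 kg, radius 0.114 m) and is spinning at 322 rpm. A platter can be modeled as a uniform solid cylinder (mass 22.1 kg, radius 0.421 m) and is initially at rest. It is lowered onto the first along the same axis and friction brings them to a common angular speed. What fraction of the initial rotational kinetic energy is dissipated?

fraction ≈ 0.656

The coupling torques are internal; angular momentum about the shared axis is conserved.
Moments of inertia: I_A = (78.9)(0.114)² = 1.025 kg·m²; I_B = ½(22.1)(0.421)² = 1.959 kg·m².
Taking A's sense as positive: L = (1.025)(322) = 330.2 kg·m²·rpm.
Combined I = 1.025 + 1.959 = 2.984 kg·m².
ω_f = L / I = 330.2 / 2.984 = 110.7 rpm.
KE_i = ½ΣIω² = 582.9 J; KE_f = ½(2.984)(11.59)² = 200.3 J.
Fraction dissipated = (KE_i − KE_f)/KE_i = 0.6564.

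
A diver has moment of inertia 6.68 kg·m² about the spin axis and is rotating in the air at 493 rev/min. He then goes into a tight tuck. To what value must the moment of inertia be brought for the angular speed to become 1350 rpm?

I₂ ≈ 2.44 kg·m²

No external torque acts about the spin axis, so angular momentum is conserved.
I₂ = I₁ω₁ / ω₂ = (6.68)(493) / (1350) = 2.439 kg·m².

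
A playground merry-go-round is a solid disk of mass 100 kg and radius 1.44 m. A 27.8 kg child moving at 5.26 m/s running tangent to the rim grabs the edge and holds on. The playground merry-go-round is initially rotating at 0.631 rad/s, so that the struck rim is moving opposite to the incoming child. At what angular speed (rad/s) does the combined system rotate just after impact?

|ω_f| ≈ 0.900 rad/s

The axle reaction passes through the axle and exerts no torque about it; angular momentum about the axle is conserved through the impact.
I_p = ½(100)(1.44)² = 103.7 kg·m². Taking the sense of the child's angular momentum as positive, L_{child} = m v R = (27.8)(5.26)(1.44) = 210.6 kg·m²/s.
L_i = −I_p ω_p + m v R = −(103.7)(0.631) + 210.6 = 145.1 kg·m²/s.
After sticking, I_f = I_p + m R² = 103.7 + (27.8)(1.44)² = 161.3 kg·m².
ω_f = L_i / I_f = 145.1 / 161.3 = 0.8997 rad/s.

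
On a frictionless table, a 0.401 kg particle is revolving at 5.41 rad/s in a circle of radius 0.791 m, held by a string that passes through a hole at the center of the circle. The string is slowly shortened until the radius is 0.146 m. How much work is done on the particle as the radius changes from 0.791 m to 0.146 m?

W ≈ 104 J

No torque about the axis ⇒ m r₁² ω₁ = m r₂² ω₂.
ω₂ = ω₁ (r₁/r₂)² = (5.41)(0.791/0.146)² = 158.8 rad/s.
W = ΔKE = ½m(v₂² − v₁²) = 104.1 J.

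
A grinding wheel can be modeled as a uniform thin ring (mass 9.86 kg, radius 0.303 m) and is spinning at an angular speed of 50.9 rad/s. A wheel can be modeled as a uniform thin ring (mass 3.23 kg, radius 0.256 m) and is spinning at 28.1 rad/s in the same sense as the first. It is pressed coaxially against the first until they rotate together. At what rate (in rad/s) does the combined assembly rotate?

The coupling torques are internal; angular momentum about the shared axis is conserved.
Moments of inertia: I_A = (9.86)(0.303)² = 0.9052 kg·m²; I_B = (3.23)(0.256)² = 0.2117 kg·m².
Taking A's sense as positive: L = (0.9052)(50.9) + (0.2117)(28.1) = 52.02 kg·m²·rad/s.
Combined I = 0.9052 + 0.2117 = 1.117 kg·m².
ω_f = L / I = 52.02 / 1.117 = 46.58 rad/s.

|ω_f| ≈ 46.6 rad/s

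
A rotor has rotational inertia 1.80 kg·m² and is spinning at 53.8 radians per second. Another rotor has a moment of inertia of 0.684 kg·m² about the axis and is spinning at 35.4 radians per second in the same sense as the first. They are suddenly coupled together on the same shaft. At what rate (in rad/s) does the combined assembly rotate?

|ω_f| ≈ 48.7 rad/s

The coupling torques are internal; angular momentum about the shared axis is conserved.
Taking A's sense as positive: L = (1.800)(53.8) + (0.6840)(35.4) = 121.1 kg·m²·rad/s.
Combined I = 1.800 + 0.6840 = 2.484 kg·m².
ω_f = L / I = 121.1 / 2.484 = 48.73 rad/s.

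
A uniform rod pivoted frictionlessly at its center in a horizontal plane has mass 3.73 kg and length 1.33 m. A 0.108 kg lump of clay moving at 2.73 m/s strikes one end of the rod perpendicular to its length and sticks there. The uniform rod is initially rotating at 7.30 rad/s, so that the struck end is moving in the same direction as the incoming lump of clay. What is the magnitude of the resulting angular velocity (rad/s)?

About the pivot the impulsive forces during the collision are internal, so angular momentum about that axis is conserved.
I_p = (1/12)(3.73)(1.33)² = 0.5498 kg·m². Taking the sense of the lump of clay's angular momentum as positive, L_{lump} = m v R = (0.108)(2.73)(1.33/2) = 0.1961 kg·m²/s.
L_i = +I_p ω_p + m v R = +(0.5498)(7.30) + 0.1961 = 4.210 kg·m²/s.
After sticking, I_f = I_p + m R² = 0.5498 + (0.108)(1.33/2)² = 0.5976 kg·m².
ω_f = L_i / I_f = 4.210 / 0.5976 = 7.045 rad/s.

|ω_f| ≈ 7.04 rad/s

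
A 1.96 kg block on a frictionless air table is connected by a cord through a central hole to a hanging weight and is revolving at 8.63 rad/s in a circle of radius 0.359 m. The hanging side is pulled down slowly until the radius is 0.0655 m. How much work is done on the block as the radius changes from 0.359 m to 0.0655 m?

No torque about the axis ⇒ m r₁² ω₁ = m r₂² ω₂.
ω₂ = ω₁ (r₁/r₂)² = (8.63)(0.359/0.0655)² = 259.2 rad/s.
W = ΔKE = ½m(v₂² − v₁²) = 273.2 J.

W ≈ 273 J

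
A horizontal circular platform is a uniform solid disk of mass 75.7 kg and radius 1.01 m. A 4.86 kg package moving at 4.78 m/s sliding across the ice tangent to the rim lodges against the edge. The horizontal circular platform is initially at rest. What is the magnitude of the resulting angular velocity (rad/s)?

|ω_f| ≈ 0.539 rad/s

The axle reaction passes through the central axle and exerts no torque about it; angular momentum about the central axle is conserved through the impact.
I_p = ½(75.7)(1.01)² = 38.61 kg·m². Taking the sense of the package's angular momentum as positive, L_{package} = m v R = (4.86)(4.78)(1.01) = 23.46 kg·m²/s.
L_i = 0 + 23.46 = 23.46 kg·m²/s.
After sticking, I_f = I_p + m R² = 38.61 + (4.86)(1.01)² = 43.57 kg·m².
ω_f = L_i / I_f = 23.46 / 43.57 = 0.5385 rad/s.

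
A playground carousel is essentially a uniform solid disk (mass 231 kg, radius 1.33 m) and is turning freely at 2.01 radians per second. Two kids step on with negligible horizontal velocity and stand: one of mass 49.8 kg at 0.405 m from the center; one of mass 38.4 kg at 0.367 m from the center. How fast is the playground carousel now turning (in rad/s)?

ω_f ≈ 1.89 rad/s

No external torque acts about the center; L_before = L_after.
I_p = ½(231)(1.33)² = 204.3 kg·m².
Added inertia Σmr² = (49.8)(0.405)² + (38.4)(0.367)² = 13.34 kg·m²; I_f = 204.3 + 13.34 = 217.6 kg·m².
ω_f = I_p ω_i / I_f = (204.3)(2.01) / 217.6 = 1.887 rad/s.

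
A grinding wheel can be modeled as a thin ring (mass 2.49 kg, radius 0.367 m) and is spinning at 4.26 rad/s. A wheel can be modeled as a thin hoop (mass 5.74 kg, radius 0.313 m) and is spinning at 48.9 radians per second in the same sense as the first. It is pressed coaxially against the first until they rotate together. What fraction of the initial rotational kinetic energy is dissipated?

fraction ≈ 0.310

No external torque acts about the common axis, so total angular momentum is conserved.
Moments of inertia: I_A = (2.49)(0.367)² = 0.3354 kg·m²; I_B = (5.74)(0.313)² = 0.5623 kg·m².
Taking A's sense as positive: L = (0.3354)(4.26) + (0.5623)(48.9) = 28.93 kg·m²·rad/s.
Combined I = 0.3354 + 0.5623 = 0.8977 kg·m².
ω_f = L / I = 28.93 / 0.8977 = 32.22 rad/s.
KE_i = ½ΣIω² = 675.4 J; KE_f = ½(0.8977)(32.22)² = 466.1 J.
Fraction dissipated = (KE_i − KE_f)/KE_i = 0.3099.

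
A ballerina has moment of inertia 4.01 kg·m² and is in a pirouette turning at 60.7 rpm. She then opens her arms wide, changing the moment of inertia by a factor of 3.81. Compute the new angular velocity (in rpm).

No external torque acts about the spin axis, so angular momentum is conserved.
I₂ = 3.81 × 4.01 = 15.28 kg·m².
ω₂ = I₁ω₁ / I₂ = (4.010)(60.7 rpm) / (15.28) = 15.93 rpm.

ω₂ ≈ 15.9 rpm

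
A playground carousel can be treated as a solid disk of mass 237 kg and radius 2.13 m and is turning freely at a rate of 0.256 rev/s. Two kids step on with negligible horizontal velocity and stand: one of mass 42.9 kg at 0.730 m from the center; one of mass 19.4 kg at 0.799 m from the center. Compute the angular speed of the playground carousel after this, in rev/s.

No external torque acts about the center; L_before = L_after.
I_p = ½(237)(2.13)² = 537.6 kg·m².
Added inertia Σmr² = (42.9)(0.730)² + (19.4)(0.799)² = 35.25 kg·m²; I_f = 537.6 + 35.25 = 572.9 kg·m².
ω_f = I_p ω_i / I_f = (537.6)(0.256) / 572.9 = 0.2402 rev/s.

ω_f ≈ 0.240 rev/s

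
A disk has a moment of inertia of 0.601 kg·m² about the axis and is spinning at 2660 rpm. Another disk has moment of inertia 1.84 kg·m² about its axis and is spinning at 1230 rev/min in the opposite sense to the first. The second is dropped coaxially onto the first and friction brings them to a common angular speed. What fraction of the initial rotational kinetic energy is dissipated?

fraction ≈ 0.974

No external torque acts about the common axis, so total angular momentum is conserved.
Taking A's sense as positive: L = (0.6010)(2660) − (1.840)(1230) = -664.5 kg·m²·rpm.
Combined I = 0.6010 + 1.840 = 2.441 kg·m².
ω_f = L / I = -664.5 / 2.441 = -272.2 rpm.
KE_i = ½ΣIω² = 38580 J; KE_f = ½(2.441)(28.51)² = 992.0 J.
Fraction dissipated = (KE_i − KE_f)/KE_i = 0.9743.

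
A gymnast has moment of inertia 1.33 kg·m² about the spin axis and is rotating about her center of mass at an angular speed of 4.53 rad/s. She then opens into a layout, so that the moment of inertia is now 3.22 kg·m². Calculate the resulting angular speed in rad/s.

Angular momentum about the spin axis is conserved since the torque about it is zero.
ω₂ = I₁ω₁ / I₂ = (1.330)(4.53 rad/s) / (3.220) = 1.871 rad/s.

ω₂ ≈ 1.87 rad/s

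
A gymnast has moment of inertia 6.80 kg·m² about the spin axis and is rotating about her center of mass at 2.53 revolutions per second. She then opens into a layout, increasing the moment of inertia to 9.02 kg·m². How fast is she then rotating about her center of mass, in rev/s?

Angular momentum about the spin axis is conserved since the torque about it is zero.
ω₂ = I₁ω₁ / I₂ = (6.800)(2.53 rev/s) / (9.020) = 1.907 rev/s.

ω₂ ≈ 1.91 rev/s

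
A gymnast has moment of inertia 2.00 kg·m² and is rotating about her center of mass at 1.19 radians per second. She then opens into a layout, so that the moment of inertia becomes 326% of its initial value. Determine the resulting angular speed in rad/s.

ω₂ ≈ 0.365 rad/s

Angular momentum about the spin axis is conserved since the torque about it is zero.
I₂ = 3.26 × 2.00 = 6.520 kg·m².
ω₂ = I₁ω₁ / I₂ = (2.000)(1.19 rad/s) / (6.520) = 0.3650 rad/s.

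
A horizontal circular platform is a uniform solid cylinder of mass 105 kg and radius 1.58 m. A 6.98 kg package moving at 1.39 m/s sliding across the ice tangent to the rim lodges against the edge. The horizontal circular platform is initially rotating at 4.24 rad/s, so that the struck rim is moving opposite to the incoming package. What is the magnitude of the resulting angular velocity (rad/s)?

About the central axle the impulsive forces during the collision are internal, so angular momentum about that axis is conserved.
I_p = ½(105)(1.58)² = 131.1 kg·m². Taking the sense of the package's angular momentum as positive, L_{package} = m v R = (6.98)(1.39)(1.58) = 15.33 kg·m²/s.
L_i = −I_p ω_p + m v R = −(131.1)(4.24) + 15.33 = -540.4 kg·m²/s.
After sticking, I_f = I_p + m R² = 131.1 + (6.98)(1.58)² = 148.5 kg·m².
ω_f = L_i / I_f = -540.4 / 148.5 = -3.639 rad/s.

|ω_f| ≈ 3.64 rad/s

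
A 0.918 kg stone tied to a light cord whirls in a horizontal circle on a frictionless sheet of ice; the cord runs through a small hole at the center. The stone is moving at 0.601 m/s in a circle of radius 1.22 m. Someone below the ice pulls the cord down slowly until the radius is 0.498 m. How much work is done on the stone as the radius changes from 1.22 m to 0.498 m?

W ≈ 0.829 J

The only horizontal force on the mass is along the cord (radial), so it exerts no torque about the hole and angular momentum m v r is conserved.
v₂ = v₁ r₁ / r₂ = (0.601)(1.22) / (0.498) = 1.472 m/s.
W = ΔKE = ½m(v₂² − v₁²) = 0.8292 J.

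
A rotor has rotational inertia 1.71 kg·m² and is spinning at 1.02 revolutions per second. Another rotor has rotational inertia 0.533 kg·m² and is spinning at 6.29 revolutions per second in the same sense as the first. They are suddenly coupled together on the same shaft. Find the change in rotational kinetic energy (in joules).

No external torque acts about the common axis, so total angular momentum is conserved.
Taking A's sense as positive: L = (1.710)(1.02) + (0.5330)(6.29) = 5.097 kg·m²·rev/s.
Combined I = 1.710 + 0.5330 = 2.243 kg·m².
ω_f = L / I = 5.097 / 2.243 = 2.272 rev/s.
KE_i = ½ΣIω² = 451.4 J; KE_f = ½(2.243)(14.28)² = 228.6 J.

ΔKE ≈ -223 J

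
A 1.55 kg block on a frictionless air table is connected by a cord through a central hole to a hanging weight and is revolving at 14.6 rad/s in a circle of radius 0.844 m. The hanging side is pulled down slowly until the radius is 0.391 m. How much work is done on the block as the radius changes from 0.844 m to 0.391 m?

The constraining force is radial, so m r² ω about the center is conserved.
ω₂ = ω₁ (r₁/r₂)² = (14.6)(0.844/0.391)² = 68.03 rad/s.
W = ΔKE = ½m(v₂² − v₁²) = 430.6 J.

W ≈ 431 J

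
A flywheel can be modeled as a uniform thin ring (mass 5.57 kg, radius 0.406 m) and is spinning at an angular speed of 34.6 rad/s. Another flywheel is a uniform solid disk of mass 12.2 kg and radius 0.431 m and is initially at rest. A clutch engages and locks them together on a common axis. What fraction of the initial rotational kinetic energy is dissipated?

fraction ≈ 0.552

No external torque acts about the common axis, so total angular momentum is conserved.
Moments of inertia: I_A = (5.57)(0.406)² = 0.9181 kg·m²; I_B = ½(12.2)(0.431)² = 1.133 kg·m².
Taking A's sense as positive: L = (0.9181)(34.6) = 31.77 kg·m²·rad/s.
Combined I = 0.9181 + 1.133 = 2.051 kg·m².
ω_f = L / I = 31.77 / 2.051 = 15.49 rad/s.
KE_i = ½ΣIω² = 549.6 J; KE_f = ½(2.051)(15.49)² = 246.0 J.
Fraction dissipated = (KE_i − KE_f)/KE_i = 0.5524.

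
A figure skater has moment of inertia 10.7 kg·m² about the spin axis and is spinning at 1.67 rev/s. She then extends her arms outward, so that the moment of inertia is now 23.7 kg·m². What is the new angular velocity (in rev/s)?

ω₂ ≈ 0.754 rev/s

Angular momentum about the spin axis is conserved since the torque about it is zero.
ω₂ = I₁ω₁ / I₂ = (10.70)(1.67 rev/s) / (23.70) = 0.7540 rev/s.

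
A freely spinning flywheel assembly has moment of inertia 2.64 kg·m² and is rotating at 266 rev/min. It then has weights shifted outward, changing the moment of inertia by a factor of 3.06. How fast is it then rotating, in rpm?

No external torque acts about the spin axis, so angular momentum is conserved.
I₂ = 3.06 × 2.64 = 8.078 kg·m².
ω₂ = I₁ω₁ / I₂ = (2.640)(266 rpm) / (8.078) = 86.93 rpm.

ω₂ ≈ 86.9 rpm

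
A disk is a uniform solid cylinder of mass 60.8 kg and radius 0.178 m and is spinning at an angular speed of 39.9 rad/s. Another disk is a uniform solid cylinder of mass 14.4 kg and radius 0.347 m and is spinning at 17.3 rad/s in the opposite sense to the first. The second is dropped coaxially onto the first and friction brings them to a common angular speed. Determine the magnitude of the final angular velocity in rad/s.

|ω_f| ≈ 12.8 rad/s

The coupling torques are internal; angular momentum about the shared axis is conserved.
Moments of inertia: I_A = ½(60.8)(0.178)² = 0.9632 kg·m²; I_B = ½(14.4)(0.347)² = 0.8669 kg·m².
Taking A's sense as positive: L = (0.9632)(39.9) − (0.8669)(17.3) = 23.43 kg·m²·rad/s.
Combined I = 0.9632 + 0.8669 = 1.830 kg·m².
ω_f = L / I = 23.43 / 1.830 = 12.80 rad/s.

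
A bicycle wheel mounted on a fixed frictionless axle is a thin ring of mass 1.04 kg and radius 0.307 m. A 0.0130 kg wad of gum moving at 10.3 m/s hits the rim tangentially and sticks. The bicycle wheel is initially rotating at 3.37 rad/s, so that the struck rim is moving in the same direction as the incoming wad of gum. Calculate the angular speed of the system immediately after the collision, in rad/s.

The axle reaction passes through the axle and exerts no torque about it; angular momentum about the axle is conserved through the impact.
I_p = (1.04)(0.307)² = 0.09802 kg·m². Taking the sense of the wad of gum's angular momentum as positive, L_{wad} = m v R = (0.0130)(10.3)(0.307) = 0.04111 kg·m²/s.
L_i = +I_p ω_p + m v R = +(0.09802)(3.37) + 0.04111 = 0.3714 kg·m²/s.
After sticking, I_f = I_p + m R² = 0.09802 + (0.0130)(0.307)² = 0.09924 kg·m².
ω_f = L_i / I_f = 0.3714 / 0.09924 = 3.743 rad/s.

|ω_f| ≈ 3.74 rad/s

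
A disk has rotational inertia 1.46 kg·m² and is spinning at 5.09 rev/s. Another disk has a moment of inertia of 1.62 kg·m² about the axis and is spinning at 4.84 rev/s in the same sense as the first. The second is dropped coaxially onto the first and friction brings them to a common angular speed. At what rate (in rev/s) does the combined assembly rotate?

|ω_f| ≈ 4.96 rev/s

No external torque acts about the common axis, so total angular momentum is conserved.
Taking A's sense as positive: L = (1.460)(5.09) + (1.620)(4.84) = 15.27 kg·m²·rev/s.
Combined I = 1.460 + 1.620 = 3.080 kg·m².
ω_f = L / I = 15.27 / 3.080 = 4.959 rev/s.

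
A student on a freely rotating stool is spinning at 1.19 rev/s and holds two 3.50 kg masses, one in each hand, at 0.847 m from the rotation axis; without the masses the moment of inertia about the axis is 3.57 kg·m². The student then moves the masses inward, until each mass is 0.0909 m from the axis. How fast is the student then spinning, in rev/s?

ω₂ ≈ 2.82 rev/s

No external torque acts about the spin axis, so angular momentum is conserved.
I₁ = 3.57 + 2(3.50)(0.847)² = 8.592 kg·m²; I₂ = 3.57 + 2(3.50)(0.0909)² = 3.628 kg·m².
ω₂ = I₁ω₁ / I₂ = (8.592)(1.19 rev/s) / (3.628) = 2.818 rev/s.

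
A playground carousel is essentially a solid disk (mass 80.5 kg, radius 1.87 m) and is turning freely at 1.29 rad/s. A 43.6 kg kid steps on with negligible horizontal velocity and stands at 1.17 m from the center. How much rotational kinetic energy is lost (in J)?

energy lost ≈ 34.9 J

No external torque acts about the center; L_before = L_after.
I_p = ½(80.5)(1.87)² = 140.8 kg·m².
Added inertia Σmr² = (43.6)(1.17)² = 59.68 kg·m²; I_f = 140.8 + 59.68 = 200.4 kg·m².
ω_f = I_p ω_i / I_f = (140.8)(1.29) / 200.4 = 0.9059 rad/s.
KE_i = ½(140.8)(1.290 rad/s)² = 117.1 J; KE_f = ½(200.4)(0.9059)² = 82.24 J.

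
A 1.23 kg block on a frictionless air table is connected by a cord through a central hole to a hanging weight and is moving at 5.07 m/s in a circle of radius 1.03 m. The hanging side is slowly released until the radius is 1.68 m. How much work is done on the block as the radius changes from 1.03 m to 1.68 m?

The only horizontal force on the mass is along the cord (radial), so it exerts no torque about the hole and angular momentum m v r is conserved.
v₂ = v₁ r₁ / r₂ = (5.07)(1.03) / (1.68) = 3.108 m/s.
W = ΔKE = ½m(v₂² − v₁²) = -9.866 J.

W ≈ -9.87 J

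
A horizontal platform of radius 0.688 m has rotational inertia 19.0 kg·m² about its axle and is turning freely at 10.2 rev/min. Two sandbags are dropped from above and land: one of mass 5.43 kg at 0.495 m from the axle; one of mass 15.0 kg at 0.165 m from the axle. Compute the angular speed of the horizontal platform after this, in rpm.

ω_f ≈ 9.34 rpm

The added mass arrives with no angular momentum about the axle, and any external torque about the axle is negligible, so the system's angular momentum is conserved.
Added inertia Σmr² = (5.43)(0.495)² + (15.0)(0.165)² = 1.739 kg·m²; I_f = 19.00 + 1.739 = 20.74 kg·m².
ω_f = I_p ω_i / I_f = (19.00)(10.2) / 20.74 = 9.345 rpm.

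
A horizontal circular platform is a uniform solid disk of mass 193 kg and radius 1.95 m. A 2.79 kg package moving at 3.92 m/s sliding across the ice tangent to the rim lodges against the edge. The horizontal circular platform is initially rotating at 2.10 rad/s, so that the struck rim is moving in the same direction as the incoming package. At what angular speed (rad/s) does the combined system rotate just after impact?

|ω_f| ≈ 2.10 rad/s

About the central axle the impulsive forces during the collision are internal, so angular momentum about that axis is conserved.
I_p = ½(193)(1.95)² = 366.9 kg·m². Taking the sense of the package's angular momentum as positive, L_{package} = m v R = (2.79)(3.92)(1.95) = 21.33 kg·m²/s.
L_i = +I_p ω_p + m v R = +(366.9)(2.10) + 21.33 = 791.9 kg·m²/s.
After sticking, I_f = I_p + m R² = 366.9 + (2.79)(1.95)² = 377.6 kg·m².
ω_f = L_i / I_f = 791.9 / 377.6 = 2.097 rad/s.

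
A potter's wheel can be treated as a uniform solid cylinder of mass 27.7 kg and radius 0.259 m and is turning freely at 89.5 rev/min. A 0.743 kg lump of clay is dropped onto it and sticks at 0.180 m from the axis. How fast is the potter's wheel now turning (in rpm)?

ω_f ≈ 87.2 rpm

No external torque acts about the axis; L_before = L_after.
I_p = ½(27.7)(0.259)² = 0.9291 kg·m².
Added inertia Σmr² = (0.743)(0.180)² = 0.02407 kg·m²; I_f = 0.9291 + 0.02407 = 0.9531 kg·m².
ω_f = I_p ω_i / I_f = (0.9291)(89.5) / 0.9531 = 87.24 rpm.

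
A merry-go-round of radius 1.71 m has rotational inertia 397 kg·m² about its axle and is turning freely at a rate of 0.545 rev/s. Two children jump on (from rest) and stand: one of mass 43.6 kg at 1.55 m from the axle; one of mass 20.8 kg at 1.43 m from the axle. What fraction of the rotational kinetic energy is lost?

The added mass arrives with no angular momentum about the axle, and any external torque about the axle is negligible, so the system's angular momentum is conserved.
Added inertia Σmr² = (43.6)(1.55)² + (20.8)(1.43)² = 147.3 kg·m²; I_f = 397.0 + 147.3 = 544.3 kg·m².
ω_f = I_p ω_i / I_f = (397.0)(0.545) / 544.3 = 0.3975 rev/s.
KE_i = ½(397.0)(3.424 rad/s)² = 2328 J; KE_f = ½(544.3)(2.498)² = 1698 J.
Fraction lost = 0.2706.

fraction ≈ 0.271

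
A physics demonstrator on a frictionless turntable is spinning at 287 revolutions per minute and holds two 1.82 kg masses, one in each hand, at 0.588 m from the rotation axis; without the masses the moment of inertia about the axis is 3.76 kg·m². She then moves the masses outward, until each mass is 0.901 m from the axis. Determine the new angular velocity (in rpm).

Angular momentum about the spin axis is conserved since the torque about it is zero.
I₁ = 3.76 + 2(1.82)(0.588)² = 5.019 kg·m²; I₂ = 3.76 + 2(1.82)(0.901)² = 6.715 kg·m².
ω₂ = I₁ω₁ / I₂ = (5.019)(287 rpm) / (6.715) = 214.5 rpm.

ω₂ ≈ 214 rpm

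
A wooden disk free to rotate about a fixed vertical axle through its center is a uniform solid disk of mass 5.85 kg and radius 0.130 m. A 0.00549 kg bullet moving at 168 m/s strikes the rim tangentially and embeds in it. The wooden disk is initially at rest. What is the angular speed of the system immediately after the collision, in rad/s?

About the axle the impulsive forces during the collision are internal, so angular momentum about that axis is conserved.
I_p = ½(5.85)(0.130)² = 0.04943 kg·m². Taking the sense of the bullet's angular momentum as positive, L_{bullet} = m v R = (0.00549)(168)(0.130) = 0.1199 kg·m²/s.
L_i = 0 + 0.1199 = 0.1199 kg·m²/s.
After sticking, I_f = I_p + m R² = 0.04943 + (0.00549)(0.130)² = 0.04953 kg·m².
ω_f = L_i / I_f = 0.1199 / 0.04953 = 2.421 rad/s.

|ω_f| ≈ 2.42 rad/s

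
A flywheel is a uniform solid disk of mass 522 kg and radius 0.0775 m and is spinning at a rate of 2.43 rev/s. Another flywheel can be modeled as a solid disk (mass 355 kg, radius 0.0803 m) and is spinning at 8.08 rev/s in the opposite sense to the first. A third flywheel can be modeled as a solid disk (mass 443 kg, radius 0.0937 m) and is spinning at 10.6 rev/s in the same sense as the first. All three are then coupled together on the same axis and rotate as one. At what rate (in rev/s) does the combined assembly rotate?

The coupling torques are internal; angular momentum about the shared axis is conserved.
Moments of inertia: I_A = ½(522)(0.0775)² = 1.568 kg·m²; I_B = ½(355)(0.0803)² = 1.145 kg·m²; I_C = ½(443)(0.0937)² = 1.945 kg·m².
Taking A's sense as positive: L = (1.568)(2.43) − (1.145)(8.08) + (1.945)(10.6) = 15.18 kg·m²·rev/s.
Combined I = 1.568 + 1.145 + 1.945 = 4.657 kg·m².
ω_f = L / I = 15.18 / 4.657 = 3.259 rev/s.

|ω_f| ≈ 3.26 rev/s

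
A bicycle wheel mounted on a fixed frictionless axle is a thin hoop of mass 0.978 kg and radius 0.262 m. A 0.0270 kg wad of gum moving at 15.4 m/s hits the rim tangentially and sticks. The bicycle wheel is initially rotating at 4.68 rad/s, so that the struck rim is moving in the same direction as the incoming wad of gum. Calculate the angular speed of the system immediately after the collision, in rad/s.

The axle reaction passes through the axle and exerts no torque about it; angular momentum about the axle is conserved through the impact.
I_p = (0.978)(0.262)² = 0.06713 kg·m². Taking the sense of the wad of gum's angular momentum as positive, L_{wad} = m v R = (0.0270)(15.4)(0.262) = 0.1089 kg·m²/s.
L_i = +I_p ω_p + m v R = +(0.06713)(4.68) + 0.1089 = 0.4231 kg·m²/s.
After sticking, I_f = I_p + m R² = 0.06713 + (0.0270)(0.262)² = 0.06899 kg·m².
ω_f = L_i / I_f = 0.4231 / 0.06899 = 6.133 rad/s.

|ω_f| ≈ 6.13 rad/s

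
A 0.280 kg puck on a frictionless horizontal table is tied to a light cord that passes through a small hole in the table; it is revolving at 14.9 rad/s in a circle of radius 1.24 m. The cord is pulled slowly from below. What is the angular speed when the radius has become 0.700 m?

ω₂ ≈ 46.8 rad/s

No torque about the axis ⇒ m r₁² ω₁ = m r₂² ω₂.
ω₂ = ω₁ (r₁/r₂)² = (14.9)(1.24/0.700)² = 46.76 rad/s.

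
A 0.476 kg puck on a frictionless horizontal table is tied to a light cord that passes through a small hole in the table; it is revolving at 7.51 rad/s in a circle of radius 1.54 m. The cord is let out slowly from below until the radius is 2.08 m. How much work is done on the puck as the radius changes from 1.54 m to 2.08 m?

No torque about the axis ⇒ m r₁² ω₁ = m r₂² ω₂.
ω₂ = ω₁ (r₁/r₂)² = (7.51)(1.54/2.08)² = 4.117 rad/s.
W = ΔKE = ½m(v₂² − v₁²) = -14.38 J.

W ≈ -14.4 J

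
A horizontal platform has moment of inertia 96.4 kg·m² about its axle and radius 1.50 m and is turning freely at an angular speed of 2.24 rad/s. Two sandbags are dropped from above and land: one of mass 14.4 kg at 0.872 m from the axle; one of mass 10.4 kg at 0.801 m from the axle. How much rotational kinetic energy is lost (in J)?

The added mass arrives with no angular momentum about the axle, and any external torque about the axle is negligible, so the system's angular momentum is conserved.
Added inertia Σmr² = (14.4)(0.872)² + (10.4)(0.801)² = 17.62 kg·m²; I_f = 96.40 + 17.62 = 114.0 kg·m².
ω_f = I_p ω_i / I_f = (96.40)(2.24) / 114.0 = 1.894 rad/s.
KE_i = ½(96.40)(2.240 rad/s)² = 241.8 J; KE_f = ½(114.0)(1.894)² = 204.5 J.

energy lost ≈ 37.4 J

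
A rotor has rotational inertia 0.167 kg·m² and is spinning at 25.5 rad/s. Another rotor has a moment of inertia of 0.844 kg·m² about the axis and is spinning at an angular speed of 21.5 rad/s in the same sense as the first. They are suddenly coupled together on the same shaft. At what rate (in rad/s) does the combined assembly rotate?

|ω_f| ≈ 22.2 rad/s

No external torque acts about the common axis, so total angular momentum is conserved.
Taking A's sense as positive: L = (0.1670)(25.5) + (0.8440)(21.5) = 22.40 kg·m²·rad/s.
Combined I = 0.1670 + 0.8440 = 1.011 kg·m².
ω_f = L / I = 22.40 / 1.011 = 22.16 rad/s.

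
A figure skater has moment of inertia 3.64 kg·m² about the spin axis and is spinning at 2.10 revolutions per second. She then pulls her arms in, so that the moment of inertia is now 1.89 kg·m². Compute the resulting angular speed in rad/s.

No external torque acts about the spin axis, so angular momentum is conserved.
ω₂ = I₁ω₁ / I₂ = (3.640)(2.10 rev/s) / (1.890) = 4.044 rev/s = 25.41 rad/s.

ω₂ ≈ 25.4 rad/s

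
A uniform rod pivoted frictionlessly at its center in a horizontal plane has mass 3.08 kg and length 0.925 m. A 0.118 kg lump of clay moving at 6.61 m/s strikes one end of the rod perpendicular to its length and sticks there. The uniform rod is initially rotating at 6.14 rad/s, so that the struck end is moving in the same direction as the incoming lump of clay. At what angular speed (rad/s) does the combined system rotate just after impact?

The axle reaction passes through the pivot and exerts no torque about it; angular momentum about the pivot is conserved through the impact.
I_p = (1/12)(3.08)(0.925)² = 0.2196 kg·m². Taking the sense of the lump of clay's angular momentum as positive, L_{lump} = m v R = (0.118)(6.61)(0.925/2) = 0.3607 kg·m²/s.
L_i = +I_p ω_p + m v R = +(0.2196)(6.14) + 0.3607 = 1.709 kg·m²/s.
After sticking, I_f = I_p + m R² = 0.2196 + (0.118)(0.925/2)² = 0.2449 kg·m².
ω_f = L_i / I_f = 1.709 / 0.2449 = 6.980 rad/s.

|ω_f| ≈ 6.98 rad/s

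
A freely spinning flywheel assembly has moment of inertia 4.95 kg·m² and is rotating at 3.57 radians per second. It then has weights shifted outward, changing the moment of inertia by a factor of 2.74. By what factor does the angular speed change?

Angular momentum about the spin axis is conserved since the torque about it is zero.
I₂ = 2.74 × 4.95 = 13.56 kg·m².
ω₂/ω₁ = I₁/I₂ = 4.950 / 13.56 = 0.3650.

ω₂/ω₁ ≈ 0.365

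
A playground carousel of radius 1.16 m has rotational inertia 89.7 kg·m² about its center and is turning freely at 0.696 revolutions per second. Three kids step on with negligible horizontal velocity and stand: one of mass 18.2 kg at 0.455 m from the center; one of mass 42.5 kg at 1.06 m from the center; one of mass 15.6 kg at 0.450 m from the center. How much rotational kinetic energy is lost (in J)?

energy lost ≈ 325 J

The added mass arrives with no angular momentum about the center, and any external torque about the center is negligible, so the system's angular momentum is conserved.
Added inertia Σmr² = (18.2)(0.455)² + (42.5)(1.06)² + (15.6)(0.450)² = 54.68 kg·m²; I_f = 89.70 + 54.68 = 144.4 kg·m².
ω_f = I_p ω_i / I_f = (89.70)(0.696) / 144.4 = 0.4324 rev/s.
KE_i = ½(89.70)(4.373 rad/s)² = 857.7 J; KE_f = ½(144.4)(2.717)² = 532.9 J.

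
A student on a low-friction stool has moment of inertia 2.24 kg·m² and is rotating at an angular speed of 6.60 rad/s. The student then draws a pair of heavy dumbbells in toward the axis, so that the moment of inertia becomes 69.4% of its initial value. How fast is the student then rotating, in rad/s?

No external torque acts about the spin axis, so angular momentum is conserved.
I₂ = 0.694 × 2.24 = 1.555 kg·m².
ω₂ = I₁ω₁ / I₂ = (2.240)(6.60 rad/s) / (1.555) = 9.510 rad/s.

ω₂ ≈ 9.51 rad/s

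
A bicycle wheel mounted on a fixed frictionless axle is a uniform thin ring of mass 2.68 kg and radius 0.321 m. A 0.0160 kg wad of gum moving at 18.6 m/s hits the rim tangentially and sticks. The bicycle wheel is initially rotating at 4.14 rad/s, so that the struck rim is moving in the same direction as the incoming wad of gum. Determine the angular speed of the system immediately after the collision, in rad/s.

About the axle the impulsive forces during the collision are internal, so angular momentum about that axis is conserved.
I_p = (2.68)(0.321)² = 0.2761 kg·m². Taking the sense of the wad of gum's angular momentum as positive, L_{wad} = m v R = (0.0160)(18.6)(0.321) = 0.09553 kg·m²/s.
L_i = +I_p ω_p + m v R = +(0.2761)(4.14) + 0.09553 = 1.239 kg·m²/s.
After sticking, I_f = I_p + m R² = 0.2761 + (0.0160)(0.321)² = 0.2778 kg·m².
ω_f = L_i / I_f = 1.239 / 0.2778 = 4.459 rad/s.

|ω_f| ≈ 4.46 rad/s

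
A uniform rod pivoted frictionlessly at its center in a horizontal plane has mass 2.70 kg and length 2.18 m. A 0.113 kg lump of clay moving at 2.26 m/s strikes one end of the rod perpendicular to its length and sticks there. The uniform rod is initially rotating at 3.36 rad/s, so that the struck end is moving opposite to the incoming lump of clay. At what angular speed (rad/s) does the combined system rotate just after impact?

|ω_f| ≈ 2.75 rad/s

About the pivot the impulsive forces during the collision are internal, so angular momentum about that axis is conserved.
I_p = (1/12)(2.70)(2.18)² = 1.069 kg·m². Taking the sense of the lump of clay's angular momentum as positive, L_{lump} = m v R = (0.113)(2.26)(2.18/2) = 0.2784 kg·m²/s.
L_i = −I_p ω_p + m v R = −(1.069)(3.36) + 0.2784 = -3.314 kg·m²/s.
After sticking, I_f = I_p + m R² = 1.069 + (0.113)(2.18/2)² = 1.204 kg·m².
ω_f = L_i / I_f = -3.314 / 1.204 = -2.754 rad/s.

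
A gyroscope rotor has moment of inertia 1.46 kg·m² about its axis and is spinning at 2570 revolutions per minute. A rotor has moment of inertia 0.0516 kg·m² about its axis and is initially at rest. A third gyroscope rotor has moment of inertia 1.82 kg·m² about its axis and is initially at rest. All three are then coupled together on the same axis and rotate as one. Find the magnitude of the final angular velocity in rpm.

The coupling torques are internal; angular momentum about the shared axis is conserved.
Taking A's sense as positive: L = (1.460)(2570) = 3752 kg·m²·rpm.
Combined I = 1.460 + 0.05160 + 1.820 = 3.332 kg·m².
ω_f = L / I = 3752 / 3.332 = 1126 rpm.

|ω_f| ≈ 1130 rpm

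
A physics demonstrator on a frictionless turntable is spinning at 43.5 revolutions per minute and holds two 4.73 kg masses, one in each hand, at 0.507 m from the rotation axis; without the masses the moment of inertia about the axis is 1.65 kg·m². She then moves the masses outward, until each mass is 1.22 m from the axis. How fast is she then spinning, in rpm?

ω₂ ≈ 11.3 rpm

No external torque acts about the spin axis, so angular momentum is conserved.
I₁ = 1.65 + 2(4.73)(0.507)² = 4.082 kg·m²; I₂ = 1.65 + 2(4.73)(1.22)² = 15.73 kg·m².
ω₂ = I₁ω₁ / I₂ = (4.082)(43.5 rpm) / (15.73) = 11.29 rpm.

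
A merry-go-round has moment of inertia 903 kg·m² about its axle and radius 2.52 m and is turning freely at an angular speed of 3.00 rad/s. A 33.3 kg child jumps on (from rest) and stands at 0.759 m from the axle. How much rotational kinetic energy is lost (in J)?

No external torque acts about the axle; L_before = L_after.
Added inertia Σmr² = (33.3)(0.759)² = 19.18 kg·m²; I_f = 903.0 + 19.18 = 922.2 kg·m².
ω_f = I_p ω_i / I_f = (903.0)(3.00) / 922.2 = 2.938 rad/s.
KE_i = ½(903.0)(3.000 rad/s)² = 4064 J; KE_f = ½(922.2)(2.938)² = 3979 J.

energy lost ≈ 84.5 J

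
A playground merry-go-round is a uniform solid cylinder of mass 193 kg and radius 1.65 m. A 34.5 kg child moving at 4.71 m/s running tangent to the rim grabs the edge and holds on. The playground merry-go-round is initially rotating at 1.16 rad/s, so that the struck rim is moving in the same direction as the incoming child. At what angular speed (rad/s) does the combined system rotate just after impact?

The axle reaction passes through the axle and exerts no torque about it; angular momentum about the axle is conserved through the impact.
I_p = ½(193)(1.65)² = 262.7 kg·m². Taking the sense of the child's angular momentum as positive, L_{child} = m v R = (34.5)(4.71)(1.65) = 268.1 kg·m²/s.
L_i = +I_p ω_p + m v R = +(262.7)(1.16) + 268.1 = 572.9 kg·m²/s.
After sticking, I_f = I_p + m R² = 262.7 + (34.5)(1.65)² = 356.6 kg·m².
ω_f = L_i / I_f = 572.9 / 356.6 = 1.606 rad/s.

|ω_f| ≈ 1.61 rad/s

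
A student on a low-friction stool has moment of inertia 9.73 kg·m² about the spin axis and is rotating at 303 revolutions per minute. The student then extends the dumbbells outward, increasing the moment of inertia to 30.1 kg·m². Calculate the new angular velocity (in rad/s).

No external torque acts about the spin axis, so angular momentum is conserved.
ω₂ = I₁ω₁ / I₂ = (9.730)(303 rpm) / (30.10) = 97.95 rpm = 10.26 rad/s.

ω₂ ≈ 10.3 rad/s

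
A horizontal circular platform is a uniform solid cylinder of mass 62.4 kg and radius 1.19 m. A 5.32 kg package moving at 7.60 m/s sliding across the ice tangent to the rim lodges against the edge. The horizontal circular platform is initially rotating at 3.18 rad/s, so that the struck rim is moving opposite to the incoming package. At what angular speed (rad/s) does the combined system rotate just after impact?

About the central axle the impulsive forces during the collision are internal, so angular momentum about that axis is conserved.
I_p = ½(62.4)(1.19)² = 44.18 kg·m². Taking the sense of the package's angular momentum as positive, L_{package} = m v R = (5.32)(7.60)(1.19) = 48.11 kg·m²/s.
L_i = −I_p ω_p + m v R = −(44.18)(3.18) + 48.11 = -92.39 kg·m²/s.
After sticking, I_f = I_p + m R² = 44.18 + (5.32)(1.19)² = 51.72 kg·m².
ω_f = L_i / I_f = -92.39 / 51.72 = -1.786 rad/s.

|ω_f| ≈ 1.79 rad/s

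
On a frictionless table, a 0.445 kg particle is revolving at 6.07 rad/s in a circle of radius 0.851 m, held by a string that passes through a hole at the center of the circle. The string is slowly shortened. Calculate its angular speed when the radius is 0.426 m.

No torque about the axis ⇒ m r₁² ω₁ = m r₂² ω₂.
ω₂ = ω₁ (r₁/r₂)² = (6.07)(0.851/0.426)² = 24.22 rad/s.

ω₂ ≈ 24.2 rad/s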